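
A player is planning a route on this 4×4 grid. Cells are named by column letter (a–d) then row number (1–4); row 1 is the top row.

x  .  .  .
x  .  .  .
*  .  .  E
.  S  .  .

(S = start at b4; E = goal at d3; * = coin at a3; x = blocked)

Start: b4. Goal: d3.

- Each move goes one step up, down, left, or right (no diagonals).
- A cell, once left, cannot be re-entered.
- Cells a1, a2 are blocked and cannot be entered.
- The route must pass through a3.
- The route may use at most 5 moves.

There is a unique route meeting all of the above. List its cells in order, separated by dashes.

b4 - a4 - a3 - b3 - c3 - d3

The 5-move cap with required stops at a3 leaves no slack for detours.
Route from b4: left to a4, up to a3, 3× right (reaching d3) — 5 moves in all.
Check: all required cells visited; 5 ≤ 5 moves.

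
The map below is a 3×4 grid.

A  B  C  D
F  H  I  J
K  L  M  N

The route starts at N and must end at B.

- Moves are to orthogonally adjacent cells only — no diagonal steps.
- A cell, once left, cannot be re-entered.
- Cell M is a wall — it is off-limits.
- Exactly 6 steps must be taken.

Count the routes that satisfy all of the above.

2

Need simple routes of exactly 6 moves from N to B (Manhattan distance 4, so 1 moves are spent on a detour and 1 undoing it).
Enumerating: N J D C I H B | N J I H F A B.
That gives 2 routes.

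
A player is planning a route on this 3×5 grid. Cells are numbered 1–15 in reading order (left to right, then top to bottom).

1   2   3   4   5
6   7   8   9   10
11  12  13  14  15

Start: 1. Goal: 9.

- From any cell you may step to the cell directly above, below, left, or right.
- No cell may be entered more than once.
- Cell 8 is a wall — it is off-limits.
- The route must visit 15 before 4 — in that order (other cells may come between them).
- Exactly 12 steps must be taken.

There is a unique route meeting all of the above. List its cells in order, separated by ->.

1 -> 2 -> 7 -> 6 -> 11 -> 12 -> 13 -> 14 -> 15 -> 10 -> 5 -> 4 -> 9

The waypoints must appear in the order 15, 4, with no cell reused.
Route from 1: right to 2, down to 7, left to 6, down to 11, 4× right (reaching 15), 2× up (reaching 5), left to 4, down to 9 — 12 moves in all.
Check: order respected (15 at step 8, 4 at step 11); 12 moves as required.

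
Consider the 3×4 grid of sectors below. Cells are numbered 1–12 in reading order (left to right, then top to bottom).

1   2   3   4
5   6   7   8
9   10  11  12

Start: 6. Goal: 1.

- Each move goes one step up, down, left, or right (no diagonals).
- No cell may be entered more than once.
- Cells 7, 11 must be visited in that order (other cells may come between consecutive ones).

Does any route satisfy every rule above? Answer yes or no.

yes

One route that works: 6 → 7 → 11 → 10 → 9 → 5 → 1.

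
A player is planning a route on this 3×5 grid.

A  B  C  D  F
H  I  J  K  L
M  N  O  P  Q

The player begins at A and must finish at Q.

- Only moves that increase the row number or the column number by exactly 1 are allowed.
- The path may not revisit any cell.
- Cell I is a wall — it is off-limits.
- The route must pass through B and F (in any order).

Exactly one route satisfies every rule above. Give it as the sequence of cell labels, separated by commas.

Moves only go right or down, so the column and row indices never decrease.
Route from A: right 4 to F, down 2 to Q — 6 moves in all.
Check: all required cells visited.

A, B, C, D, F, L, Q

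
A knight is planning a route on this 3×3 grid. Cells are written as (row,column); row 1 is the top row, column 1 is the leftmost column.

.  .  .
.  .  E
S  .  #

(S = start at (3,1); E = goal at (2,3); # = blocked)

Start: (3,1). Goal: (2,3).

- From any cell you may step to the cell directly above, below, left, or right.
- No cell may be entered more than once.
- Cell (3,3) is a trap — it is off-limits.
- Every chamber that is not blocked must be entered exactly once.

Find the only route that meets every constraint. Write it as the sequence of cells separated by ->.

(3,1) -> (3,2) -> (2,2) -> (2,1) -> (1,1) -> (1,2) -> (1,3) -> (2,3)

Need to visit all 8 open cells exactly once, starting at (3,1) and ending at (2,3).
Cell (1,1) has only two open neighbours ((2,1) and (1,2)), so the path must pass straight through it: one of those is the cell it's entered from and the other is where it exits.
Route from (3,1): right 1 to (3,2), up 1 to (2,2), left 1 to (2,1), up 1 to (1,1), right 2 to (1,3), down 1 to (2,3) — 7 moves in all.
Check: all 8 open cells covered.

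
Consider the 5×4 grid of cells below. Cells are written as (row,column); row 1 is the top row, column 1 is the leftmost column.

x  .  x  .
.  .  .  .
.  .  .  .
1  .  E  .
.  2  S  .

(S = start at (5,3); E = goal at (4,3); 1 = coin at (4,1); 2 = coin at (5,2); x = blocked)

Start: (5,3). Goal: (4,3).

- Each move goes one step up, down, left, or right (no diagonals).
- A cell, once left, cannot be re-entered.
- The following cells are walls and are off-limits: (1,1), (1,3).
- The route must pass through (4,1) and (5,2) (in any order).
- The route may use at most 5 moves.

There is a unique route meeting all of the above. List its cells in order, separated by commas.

(5,3), (5,2), (5,1), (4,1), (4,2), (4,3)

Any route must reach (4,1) and (5,2) and still end at (4,3) within 5 moves, so the order of the required stops is forced.
Route from (5,3): 2× left (reaching (5,1)), up to (4,1), 2× right (reaching (4,3)) — 5 moves in all.
Check: all required cells visited; 5 ≤ 5 moves.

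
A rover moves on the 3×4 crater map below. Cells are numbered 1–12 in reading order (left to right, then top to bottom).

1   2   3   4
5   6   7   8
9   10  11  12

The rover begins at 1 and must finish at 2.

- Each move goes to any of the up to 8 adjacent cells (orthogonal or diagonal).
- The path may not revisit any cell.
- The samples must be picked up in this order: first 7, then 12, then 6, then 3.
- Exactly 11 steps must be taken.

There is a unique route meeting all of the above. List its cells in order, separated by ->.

The waypoints must appear in the order 7, 12, 6, 3, with no cell reused.
Route from 1: down 2 to 9, right 1 to 10, up-right 2 to 4, down 2 to 12, left 1 to 11, up-left 1 to 6, up-right 1 to 3, left 1 to 2 — 11 moves in all.
Check: order respected (7 at step 4, 12 at step 7, 6 at step 9, 3 at step 10); 11 moves as required.

1 -> 5 -> 9 -> 10 -> 7 -> 4 -> 8 -> 12 -> 11 -> 6 -> 3 -> 2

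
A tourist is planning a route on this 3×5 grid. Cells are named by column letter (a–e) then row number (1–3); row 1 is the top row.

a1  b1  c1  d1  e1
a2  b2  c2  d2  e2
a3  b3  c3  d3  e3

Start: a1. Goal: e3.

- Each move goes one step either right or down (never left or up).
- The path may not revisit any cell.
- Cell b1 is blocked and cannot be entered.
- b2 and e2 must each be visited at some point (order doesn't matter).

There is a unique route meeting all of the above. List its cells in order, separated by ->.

Moves only go right or down, so the column and row indices never decrease.
Route from a1: down to a2, 4× right (reaching e2), down to e3 — 6 moves in all.
Check: all required cells visited.

a1 -> a2 -> b2 -> c2 -> d2 -> e2 -> e3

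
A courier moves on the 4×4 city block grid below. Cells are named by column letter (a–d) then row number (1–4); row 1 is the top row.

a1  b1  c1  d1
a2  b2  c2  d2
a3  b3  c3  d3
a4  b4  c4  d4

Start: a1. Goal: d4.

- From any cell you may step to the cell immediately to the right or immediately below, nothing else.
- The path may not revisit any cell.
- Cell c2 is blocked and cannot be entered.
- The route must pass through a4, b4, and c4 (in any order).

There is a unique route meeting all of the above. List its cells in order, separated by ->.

a1 -> a2 -> a3 -> a4 -> b4 -> c4 -> d4

Moves only go right or down, so the column and row indices never decrease.
Route from a1: down 3 to a4, right 3 to d4 — 6 moves in all.
Check: all required cells visited.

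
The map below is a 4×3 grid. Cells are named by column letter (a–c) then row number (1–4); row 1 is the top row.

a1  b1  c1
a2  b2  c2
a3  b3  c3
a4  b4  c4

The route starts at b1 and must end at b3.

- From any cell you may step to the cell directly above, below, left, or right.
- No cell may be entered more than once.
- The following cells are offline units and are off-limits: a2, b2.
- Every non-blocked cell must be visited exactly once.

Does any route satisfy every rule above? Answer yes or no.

no

Cell a1 has only one open neighbour but is neither the start nor the goal, so a Hamiltonian route would have to both enter and leave it through the same neighbour — impossible without revisiting.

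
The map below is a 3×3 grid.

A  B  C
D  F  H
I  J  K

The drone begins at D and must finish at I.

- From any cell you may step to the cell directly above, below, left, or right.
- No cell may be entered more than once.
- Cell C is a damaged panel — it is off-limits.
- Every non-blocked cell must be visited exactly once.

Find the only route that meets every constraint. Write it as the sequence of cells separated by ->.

Need to visit all 8 open cells exactly once, starting at D and ending at I.
Cell K has only two open neighbours (H and J), so the path must pass straight through it: one of those is the cell it's entered from and the other is where it exits.
Route from D: up 1 to A, right 1 to B, down 1 to F, right 1 to H, down 1 to K, left 2 to I — 7 moves in all.
Check: all 8 open cells covered.

D -> A -> B -> F -> H -> K -> J -> I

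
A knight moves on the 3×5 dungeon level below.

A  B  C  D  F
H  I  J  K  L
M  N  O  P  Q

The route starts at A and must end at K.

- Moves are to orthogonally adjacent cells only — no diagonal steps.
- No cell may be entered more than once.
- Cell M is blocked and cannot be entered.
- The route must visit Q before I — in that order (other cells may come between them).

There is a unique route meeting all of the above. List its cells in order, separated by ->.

A -> B -> C -> D -> F -> L -> Q -> P -> O -> N -> I -> J -> K

The waypoints must appear in the order Q, I, with no cell reused.
Route from A: 4× right (reaching F), 2× down (reaching Q), 3× left (reaching N), up to I, 2× right (reaching K) — 12 moves in all.
Check: order respected (Q at step 6, I at step 10).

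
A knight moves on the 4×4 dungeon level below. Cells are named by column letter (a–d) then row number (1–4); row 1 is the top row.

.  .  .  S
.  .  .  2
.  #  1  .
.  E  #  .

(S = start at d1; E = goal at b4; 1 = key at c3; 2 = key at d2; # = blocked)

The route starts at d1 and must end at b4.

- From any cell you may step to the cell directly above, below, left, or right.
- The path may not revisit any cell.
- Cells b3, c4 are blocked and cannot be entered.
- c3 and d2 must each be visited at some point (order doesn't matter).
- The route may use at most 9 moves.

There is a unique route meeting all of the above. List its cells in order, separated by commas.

d1, d2, d3, c3, c2, b2, a2, a3, a4, b4

The budget equals the shortest possible length, so every move has to be on a shortest route through the required cells.
Route from d1: 2× down (reaching d3), left to c3, up to c2, 2× left (reaching a2), 2× down (reaching a4), right to b4 — 9 moves in all.
Check: all required cells visited; 9 ≤ 9 moves.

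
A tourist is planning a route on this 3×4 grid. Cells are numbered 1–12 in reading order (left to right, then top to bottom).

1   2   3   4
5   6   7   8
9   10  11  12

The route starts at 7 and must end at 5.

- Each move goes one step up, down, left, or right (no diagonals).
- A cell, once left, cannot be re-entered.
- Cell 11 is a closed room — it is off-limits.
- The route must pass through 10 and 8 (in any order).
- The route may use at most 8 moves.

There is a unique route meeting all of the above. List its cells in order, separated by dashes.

7 - 8 - 4 - 3 - 2 - 6 - 10 - 9 - 5

The 8-move cap with required stops at 10, 8 leaves no slack for detours.
Route from 7: right to 8, up to 4, 2× left (reaching 2), 2× down (reaching 10), left to 9, up to 5 — 8 moves in all.
Check: all required cells visited; 8 ≤ 8 moves.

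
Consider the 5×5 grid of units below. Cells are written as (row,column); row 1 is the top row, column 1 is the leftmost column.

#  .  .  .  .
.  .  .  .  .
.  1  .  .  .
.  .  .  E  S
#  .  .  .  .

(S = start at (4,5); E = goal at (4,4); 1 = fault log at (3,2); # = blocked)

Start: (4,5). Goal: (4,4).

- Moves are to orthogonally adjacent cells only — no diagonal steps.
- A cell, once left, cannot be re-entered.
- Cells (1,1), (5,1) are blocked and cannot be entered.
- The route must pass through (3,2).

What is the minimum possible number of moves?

Any route passes through (3,2) somewhere between (4,5) and (4,4). Summing Manhattan distances along the two legs ((4,5) → (3,2) → (4,4)) gives a lower bound of 4 + 3 = 7 moves.
A route of 7 moves achieves this: (4,5) → (3,5) → (3,4) → (3,3) → (3,2) → (4,2) → (4,3) → (4,4).
Since 7 matches the lower bound, it is optimal.

7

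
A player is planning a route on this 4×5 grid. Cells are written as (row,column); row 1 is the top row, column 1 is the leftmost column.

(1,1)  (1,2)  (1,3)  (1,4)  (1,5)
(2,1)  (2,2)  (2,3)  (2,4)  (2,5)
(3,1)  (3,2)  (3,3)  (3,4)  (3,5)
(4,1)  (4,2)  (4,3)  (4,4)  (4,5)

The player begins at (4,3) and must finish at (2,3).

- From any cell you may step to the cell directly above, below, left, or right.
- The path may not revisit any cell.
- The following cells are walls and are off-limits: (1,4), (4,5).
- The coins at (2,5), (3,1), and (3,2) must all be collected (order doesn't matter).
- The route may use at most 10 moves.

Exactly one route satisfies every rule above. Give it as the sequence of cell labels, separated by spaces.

(4,3) (4,2) (4,1) (3,1) (3,2) (3,3) (3,4) (3,5) (2,5) (2,4) (2,3)

The budget equals the shortest possible length, so every move has to be on a shortest route through the required cells.
Route from (4,3): 2× left (reaching (4,1)), up to (3,1), 4× right (reaching (3,5)), up to (2,5), 2× left (reaching (2,3)) — 10 moves in all.
Check: all required cells visited; 10 ≤ 10 moves.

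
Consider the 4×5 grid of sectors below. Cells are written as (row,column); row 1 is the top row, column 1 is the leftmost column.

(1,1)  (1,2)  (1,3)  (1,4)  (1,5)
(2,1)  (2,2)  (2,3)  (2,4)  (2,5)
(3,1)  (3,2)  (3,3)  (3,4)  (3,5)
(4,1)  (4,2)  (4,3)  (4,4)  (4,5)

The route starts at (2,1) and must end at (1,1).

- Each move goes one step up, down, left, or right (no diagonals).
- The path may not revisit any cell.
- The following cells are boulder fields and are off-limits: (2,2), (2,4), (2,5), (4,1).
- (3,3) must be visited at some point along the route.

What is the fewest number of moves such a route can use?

7

Any route passes through (3,3) somewhere between (2,1) and (1,1). Summing Manhattan distances along the two legs ((2,1) → (3,3) → (1,1)) gives a lower bound of 3 + 4 = 7 moves.
A route of 7 moves achieves this: (2,1) → (3,1) → (3,2) → (3,3) → (2,3) → (1,3) → (1,2) → (1,1).
Since 7 matches the lower bound, it is optimal.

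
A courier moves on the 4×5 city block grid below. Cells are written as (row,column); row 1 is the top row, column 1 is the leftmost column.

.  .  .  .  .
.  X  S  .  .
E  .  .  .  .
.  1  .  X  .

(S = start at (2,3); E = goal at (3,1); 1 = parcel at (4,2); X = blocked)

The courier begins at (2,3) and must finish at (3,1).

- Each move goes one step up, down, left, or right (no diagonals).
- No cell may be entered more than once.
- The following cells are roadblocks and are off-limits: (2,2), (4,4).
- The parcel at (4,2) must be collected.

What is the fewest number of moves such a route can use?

5

Any route passes through (4,2) somewhere between (2,3) and (3,1). Summing Manhattan distances along the two legs ((2,3) → (4,2) → (3,1)) gives a lower bound of 3 + 2 = 5 moves.
A route of 5 moves achieves this: (2,3) → (3,3) → (4,3) → (4,2) → (3,2) → (3,1).
Since 5 matches the lower bound, it is optimal.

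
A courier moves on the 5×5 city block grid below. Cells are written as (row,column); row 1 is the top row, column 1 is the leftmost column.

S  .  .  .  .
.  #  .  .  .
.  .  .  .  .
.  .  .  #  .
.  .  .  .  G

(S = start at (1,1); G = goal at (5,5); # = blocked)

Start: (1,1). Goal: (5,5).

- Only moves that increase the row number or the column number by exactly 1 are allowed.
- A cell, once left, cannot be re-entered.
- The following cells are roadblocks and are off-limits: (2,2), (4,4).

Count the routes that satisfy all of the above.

14

A right/down-only route from (1,1) to (5,5) makes exactly 4 down-moves and 4 right-moves in some order.
With no other constraints that would be C(8,4) = 70 routes.
Subtract routes through each blocked cell (inclusion–exclusion for overlaps): − through (2,2): 40 − through (4,4): 40 + through (2,2)&(4,4): 24 → 14.
That gives 14 routes.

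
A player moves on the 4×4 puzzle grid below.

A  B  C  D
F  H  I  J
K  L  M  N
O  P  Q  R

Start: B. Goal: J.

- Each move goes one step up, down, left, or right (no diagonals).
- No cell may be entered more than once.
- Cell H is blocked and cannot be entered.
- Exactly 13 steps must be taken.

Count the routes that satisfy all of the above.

Need simple routes of exactly 13 moves from B to J (Manhattan distance 3, so 5 moves are spent on a detour and 5 undoing it).
Enumerating: B A F K O P Q R N M I C D J | B A F K L P Q R N M I C D J.
That gives 2 routes.

2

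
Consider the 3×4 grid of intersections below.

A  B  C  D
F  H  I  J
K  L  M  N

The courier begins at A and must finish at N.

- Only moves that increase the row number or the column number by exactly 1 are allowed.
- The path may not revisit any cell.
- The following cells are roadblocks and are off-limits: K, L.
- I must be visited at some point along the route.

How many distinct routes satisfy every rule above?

6

A right/down-only route from A to N makes exactly 2 down-moves and 3 right-moves in some order.
With no other constraints that would be C(5,2) = 10 routes.
Split at I and multiply the segment counts (each segment already excludes blocked cells): A→I: 3; I→N: 2; product = 6.
That gives 6 routes.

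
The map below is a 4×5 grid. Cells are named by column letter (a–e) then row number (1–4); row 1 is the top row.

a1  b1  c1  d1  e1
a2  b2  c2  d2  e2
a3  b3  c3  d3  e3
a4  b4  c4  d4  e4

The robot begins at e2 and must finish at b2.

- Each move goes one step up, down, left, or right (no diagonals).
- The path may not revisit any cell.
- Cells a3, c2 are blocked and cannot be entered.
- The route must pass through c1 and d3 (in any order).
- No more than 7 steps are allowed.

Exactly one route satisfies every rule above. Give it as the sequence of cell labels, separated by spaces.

The budget equals the shortest possible length, so every move has to be on a shortest route through the required cells.
Route from e2: down to e3, left to d3, 2× up (reaching d1), 2× left (reaching b1), down to b2 — 7 moves in all.
Check: all required cells visited; 7 ≤ 7 moves.

e2 e3 d3 d2 d1 c1 b1 b2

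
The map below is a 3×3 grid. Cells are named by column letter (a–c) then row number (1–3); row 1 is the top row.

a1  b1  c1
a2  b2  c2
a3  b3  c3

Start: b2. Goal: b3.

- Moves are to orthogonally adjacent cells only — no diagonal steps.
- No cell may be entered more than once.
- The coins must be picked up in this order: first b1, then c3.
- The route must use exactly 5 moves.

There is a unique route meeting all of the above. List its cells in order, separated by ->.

The waypoints must appear in the order b1, c3, with no cell reused.
Route from b2: up to b1, right to c1, 2× down (reaching c3), left to b3 — 5 moves in all.
Check: order respected (b1 at step 1, c3 at step 4); 5 moves as required.

b2 -> b1 -> c1 -> c2 -> c3 -> b3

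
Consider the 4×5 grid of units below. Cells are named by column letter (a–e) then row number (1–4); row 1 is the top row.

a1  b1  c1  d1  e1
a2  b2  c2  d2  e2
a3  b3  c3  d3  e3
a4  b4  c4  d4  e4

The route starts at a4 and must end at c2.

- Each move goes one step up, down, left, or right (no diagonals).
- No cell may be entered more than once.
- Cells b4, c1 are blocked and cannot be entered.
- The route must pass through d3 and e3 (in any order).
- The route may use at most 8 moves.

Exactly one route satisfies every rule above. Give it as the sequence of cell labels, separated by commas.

a4, a3, b3, c3, d3, e3, e2, d2, c2

The 8-move cap with required stops at d3, e3 leaves no slack for detours.
Route from a4: up 1 to a3, right 4 to e3, up 1 to e2, left 2 to c2 — 8 moves in all.
Check: all required cells visited; 8 ≤ 8 moves.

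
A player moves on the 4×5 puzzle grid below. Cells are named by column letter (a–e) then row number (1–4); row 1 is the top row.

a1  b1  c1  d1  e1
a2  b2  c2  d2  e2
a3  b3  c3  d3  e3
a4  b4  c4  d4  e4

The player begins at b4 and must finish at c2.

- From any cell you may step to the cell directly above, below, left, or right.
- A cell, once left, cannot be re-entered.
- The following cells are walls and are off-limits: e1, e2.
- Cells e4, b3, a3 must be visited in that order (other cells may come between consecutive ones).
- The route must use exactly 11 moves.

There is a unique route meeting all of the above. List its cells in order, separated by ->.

b4 -> c4 -> d4 -> e4 -> e3 -> d3 -> c3 -> b3 -> a3 -> a2 -> b2 -> c2

The waypoints must appear in the order e4, b3, a3, with no cell reused.
Route from b4: 3× right (reaching e4), up to e3, 4× left (reaching a3), up to a2, 2× right (reaching c2) — 11 moves in all.
Check: order respected (e4 at step 3, b3 at step 7, a3 at step 8); 11 moves as required.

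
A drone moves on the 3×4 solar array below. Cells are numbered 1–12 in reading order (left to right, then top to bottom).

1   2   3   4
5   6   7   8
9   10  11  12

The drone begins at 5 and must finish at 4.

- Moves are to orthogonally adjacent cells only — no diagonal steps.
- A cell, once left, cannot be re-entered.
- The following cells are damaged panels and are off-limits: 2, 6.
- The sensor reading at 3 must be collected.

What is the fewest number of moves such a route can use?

6

Any route passes through 3 somewhere between 5 and 4. Summing Manhattan distances along the two legs (5 → 3 → 4) gives a lower bound of 3 + 1 = 4 moves.
That bound ignores the blocked cells. Measuring each leg by the fewest moves that actually steer around them (5→3: 5; 3→4: 1) raises the lower bound to 6.
A route of 6 moves exists: 5 → 9 → 10 → 11 → 7 → 3 → 4.
Since 6 matches that lower bound, it is optimal.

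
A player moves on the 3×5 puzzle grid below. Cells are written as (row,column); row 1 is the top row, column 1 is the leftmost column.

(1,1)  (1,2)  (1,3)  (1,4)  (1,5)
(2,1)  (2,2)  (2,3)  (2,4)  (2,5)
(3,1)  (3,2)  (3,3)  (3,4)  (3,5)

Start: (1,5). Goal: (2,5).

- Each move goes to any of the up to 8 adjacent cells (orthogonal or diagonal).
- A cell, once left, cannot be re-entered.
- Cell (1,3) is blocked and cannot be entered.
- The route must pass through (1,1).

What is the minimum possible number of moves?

8

Any route passes through (1,1) somewhere between (1,5) and (2,5). Summing Chebyshev distances along the two legs ((1,5) → (1,1) → (2,5)) gives a lower bound of 4 + 4 = 8 moves.
A route of 8 moves achieves this: (1,5) → (1,4) → (2,3) → (1,2) → (1,1) → (2,2) → (3,3) → (2,4) → (2,5).
Since 8 matches the lower bound, it is optimal.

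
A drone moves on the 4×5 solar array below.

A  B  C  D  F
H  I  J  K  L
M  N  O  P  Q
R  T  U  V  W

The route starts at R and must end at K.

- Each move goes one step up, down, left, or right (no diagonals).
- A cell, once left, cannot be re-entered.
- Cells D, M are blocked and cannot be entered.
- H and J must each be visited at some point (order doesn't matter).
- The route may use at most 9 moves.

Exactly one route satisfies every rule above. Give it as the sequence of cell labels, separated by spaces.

R T N I H A B C J K

The 9-move cap with required stops at H, J leaves no slack for detours.
Route from R: right to T, 2× up (reaching I), left to H, up to A, 2× right (reaching C), down to J, right to K — 9 moves in all.
Check: all required cells visited; 9 ≤ 9 moves.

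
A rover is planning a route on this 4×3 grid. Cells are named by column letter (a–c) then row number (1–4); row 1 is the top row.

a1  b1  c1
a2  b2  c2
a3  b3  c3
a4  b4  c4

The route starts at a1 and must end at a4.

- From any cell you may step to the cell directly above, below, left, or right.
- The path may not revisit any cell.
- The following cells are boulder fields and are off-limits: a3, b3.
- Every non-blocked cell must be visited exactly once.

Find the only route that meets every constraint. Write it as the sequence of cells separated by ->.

a1 -> a2 -> b2 -> b1 -> c1 -> c2 -> c3 -> c4 -> b4 -> a4

Need to visit all 10 open cells exactly once, starting at a1 and ending at a4.
Cell b4 has only two open neighbours (a4 and c4), so the path must pass straight through it: one of those is the cell it's entered from and the other is where it exits.
Route from a1: down to a2, right to b2, up to b1, right to c1, 3× down (reaching c4), 2× left (reaching a4) — 9 moves in all.
Check: all 10 open cells covered.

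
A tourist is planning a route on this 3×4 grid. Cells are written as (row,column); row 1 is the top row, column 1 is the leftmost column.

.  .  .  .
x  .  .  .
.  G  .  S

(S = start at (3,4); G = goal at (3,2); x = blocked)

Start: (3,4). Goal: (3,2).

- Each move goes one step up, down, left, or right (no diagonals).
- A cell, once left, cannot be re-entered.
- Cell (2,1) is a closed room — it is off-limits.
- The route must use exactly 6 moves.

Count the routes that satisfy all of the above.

Need simple routes of exactly 6 moves from (3,4) to (3,2) (Manhattan distance 2, so 2 moves are spent on a detour and 2 undoing it).
Enumerating: (3,4) (2,4) (1,4) (1,3) (2,3) (3,3) (3,2) | (3,4) (2,4) (1,4) (1,3) (2,3) (2,2) (3,2) | (3,4) (2,4) (1,4) (1,3) (1,2) (2,2) (3,2) | (3,4) (2,4) (2,3) (1,3) (1,2) (2,2) (3,2) | (3,4) (3,3) (2,3) (1,3) (1,2) (2,2) (3,2).
That gives 5 routes.

5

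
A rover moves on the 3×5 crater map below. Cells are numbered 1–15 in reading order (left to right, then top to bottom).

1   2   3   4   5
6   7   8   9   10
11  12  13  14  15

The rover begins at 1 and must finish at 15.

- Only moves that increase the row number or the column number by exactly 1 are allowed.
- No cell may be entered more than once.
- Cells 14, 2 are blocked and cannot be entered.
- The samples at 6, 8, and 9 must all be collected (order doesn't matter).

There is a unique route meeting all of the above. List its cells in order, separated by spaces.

1 6 7 8 9 10 15

Moves only go right or down, so the column and row indices never decrease.
Route from 1: down 1 to 6, right 4 to 10, down 1 to 15 — 6 moves in all.
Check: all required cells visited.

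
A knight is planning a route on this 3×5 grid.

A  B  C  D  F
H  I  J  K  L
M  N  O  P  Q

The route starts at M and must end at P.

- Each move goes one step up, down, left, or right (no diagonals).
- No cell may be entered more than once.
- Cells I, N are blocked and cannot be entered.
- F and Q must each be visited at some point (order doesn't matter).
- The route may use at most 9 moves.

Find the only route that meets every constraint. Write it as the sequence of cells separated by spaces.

M H A B C D F L Q P

The budget equals the shortest possible length, so every move has to be on a shortest route through the required cells.
Route from M: 2× up (reaching A), 4× right (reaching F), 2× down (reaching Q), left to P — 9 moves in all.
Check: all required cells visited; 9 ≤ 9 moves.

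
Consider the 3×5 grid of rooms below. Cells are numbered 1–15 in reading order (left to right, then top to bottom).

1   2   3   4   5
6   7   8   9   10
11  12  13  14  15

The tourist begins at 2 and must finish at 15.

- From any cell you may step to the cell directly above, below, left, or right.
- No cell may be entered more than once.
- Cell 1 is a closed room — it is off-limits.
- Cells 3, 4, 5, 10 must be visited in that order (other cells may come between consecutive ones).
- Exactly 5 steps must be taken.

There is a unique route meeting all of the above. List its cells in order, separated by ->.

The waypoints must appear in the order 3, 4, 5, 10, with no cell reused.
Route from 2: right 3 to 5, down 2 to 15 — 5 moves in all.
Check: order respected (3 at step 1, 4 at step 2, 5 at step 3, 10 at step 4); 5 moves as required.

2 -> 3 -> 4 -> 5 -> 10 -> 15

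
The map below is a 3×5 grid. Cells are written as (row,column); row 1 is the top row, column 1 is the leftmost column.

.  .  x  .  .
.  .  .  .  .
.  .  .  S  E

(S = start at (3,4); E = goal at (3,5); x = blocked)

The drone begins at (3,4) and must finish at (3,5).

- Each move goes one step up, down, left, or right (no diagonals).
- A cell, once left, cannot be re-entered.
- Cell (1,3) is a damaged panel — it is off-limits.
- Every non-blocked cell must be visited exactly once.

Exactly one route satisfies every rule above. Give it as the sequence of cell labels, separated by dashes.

(3,4) - (3,3) - (3,2) - (3,1) - (2,1) - (1,1) - (1,2) - (2,2) - (2,3) - (2,4) - (1,4) - (1,5) - (2,5) - (3,5)

Need to visit all 14 open cells exactly once, starting at (3,4) and ending at (3,5).
Cell (1,2) has only two open neighbours ((2,2) and (1,1)), so the path must pass straight through it: one of those is the cell it's entered from and the other is where it exits.
Route from (3,4): left 3 to (3,1), up 2 to (1,1), right 1 to (1,2), down 1 to (2,2), right 2 to (2,4), up 1 to (1,4), right 1 to (1,5), down 2 to (3,5) — 13 moves in all.
Check: all 14 open cells covered.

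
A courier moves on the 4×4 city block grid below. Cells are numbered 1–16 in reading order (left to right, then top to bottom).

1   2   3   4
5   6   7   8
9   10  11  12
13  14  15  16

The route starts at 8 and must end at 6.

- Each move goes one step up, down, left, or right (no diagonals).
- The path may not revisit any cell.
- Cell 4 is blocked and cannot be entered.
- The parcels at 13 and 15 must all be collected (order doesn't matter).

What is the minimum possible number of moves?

8

Any route passes through 13 and 15 in some order between 8 and 6. Summing Manhattan distances along each leg and taking the cheapest ordering (8 → 15 → 13 → 6) gives a lower bound of 3 + 2 + 3 = 8 moves.
A route of 8 moves achieves this: 8 → 12 → 16 → 15 → 14 → 13 → 9 → 5 → 6.
Since 8 matches the lower bound, it is optimal.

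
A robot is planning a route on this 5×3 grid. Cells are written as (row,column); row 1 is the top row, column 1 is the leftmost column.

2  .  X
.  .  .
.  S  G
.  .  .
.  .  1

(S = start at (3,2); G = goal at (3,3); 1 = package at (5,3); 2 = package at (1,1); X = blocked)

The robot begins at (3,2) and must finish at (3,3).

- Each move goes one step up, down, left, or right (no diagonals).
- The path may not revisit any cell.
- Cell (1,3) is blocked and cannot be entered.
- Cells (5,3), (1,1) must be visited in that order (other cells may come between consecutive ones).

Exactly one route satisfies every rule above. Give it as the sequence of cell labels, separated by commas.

(3,2), (4,2), (4,3), (5,3), (5,2), (5,1), (4,1), (3,1), (2,1), (1,1), (1,2), (2,2), (2,3), (3,3)

The waypoints must appear in the order (5,3), (1,1), with no cell reused.
Route from (3,2): down 1 to (4,2), right 1 to (4,3), down 1 to (5,3), left 2 to (5,1), up 4 to (1,1), right 1 to (1,2), down 1 to (2,2), right 1 to (2,3), down 1 to (3,3) — 13 moves in all.
Check: order respected (1 at step 3, 2 at step 9).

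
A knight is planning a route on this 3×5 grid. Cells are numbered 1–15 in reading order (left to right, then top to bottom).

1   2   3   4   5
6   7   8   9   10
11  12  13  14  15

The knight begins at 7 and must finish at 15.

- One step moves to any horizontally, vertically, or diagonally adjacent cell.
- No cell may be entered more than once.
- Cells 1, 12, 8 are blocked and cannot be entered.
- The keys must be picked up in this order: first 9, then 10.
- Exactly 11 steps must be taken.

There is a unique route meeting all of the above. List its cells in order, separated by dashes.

7 - 11 - 6 - 2 - 3 - 4 - 5 - 9 - 13 - 14 - 10 - 15

The waypoints must appear in the order 9, 10, with no cell reused.
Route from 7: down-left 1 to 11, up 1 to 6, up-right 1 to 2, right 3 to 5, down-left 2 to 13, right 1 to 14, up-right 1 to 10, down 1 to 15 — 11 moves in all.
Check: order respected (9 at step 7, 10 at step 10); 11 moves as required.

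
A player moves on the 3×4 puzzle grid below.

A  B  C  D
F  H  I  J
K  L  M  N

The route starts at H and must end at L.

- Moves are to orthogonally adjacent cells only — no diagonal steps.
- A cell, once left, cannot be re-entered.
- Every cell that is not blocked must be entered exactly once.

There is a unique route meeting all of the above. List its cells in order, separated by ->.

Need to visit all 12 open cells exactly once, starting at H and ending at L.
Cell D has only two open neighbours (J and C), so the path must pass straight through it: one of those is the cell it's entered from and the other is where it exits.
Route from H: right to I, down to M, right to N, 2× up (reaching D), 3× left (reaching A), 2× down (reaching K), right to L — 11 moves in all.
Check: all 12 open cells covered.

H -> I -> M -> N -> J -> D -> C -> B -> A -> F -> K -> L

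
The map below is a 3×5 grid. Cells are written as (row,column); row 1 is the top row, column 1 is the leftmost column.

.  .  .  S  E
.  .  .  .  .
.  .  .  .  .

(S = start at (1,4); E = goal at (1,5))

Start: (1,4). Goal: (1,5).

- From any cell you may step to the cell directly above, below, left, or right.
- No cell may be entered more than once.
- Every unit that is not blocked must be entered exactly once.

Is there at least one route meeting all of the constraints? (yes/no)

no

Colour the cells like a checkerboard: each orthogonal step flips colour, so a Hamiltonian route alternates colours. Here there are 8 cells of one colour and 7 of the other, with start on the opposite colour to the goal — the counts and endpoints can't be arranged into an alternating sequence of length 15, so no Hamiltonian route exists.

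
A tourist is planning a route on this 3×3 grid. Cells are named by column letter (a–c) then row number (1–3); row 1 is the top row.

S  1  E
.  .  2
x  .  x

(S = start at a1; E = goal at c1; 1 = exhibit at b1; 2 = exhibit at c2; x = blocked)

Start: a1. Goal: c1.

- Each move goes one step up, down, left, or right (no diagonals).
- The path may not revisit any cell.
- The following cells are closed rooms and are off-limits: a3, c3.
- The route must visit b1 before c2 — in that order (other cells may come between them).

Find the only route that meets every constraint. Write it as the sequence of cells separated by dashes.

The waypoints must appear in the order b1, c2, with no cell reused.
Route from a1: right to b1, down to b2, right to c2, up to c1 — 4 moves in all.
Check: order respected (1 at step 1, 2 at step 3).

a1 - b1 - b2 - c2 - c1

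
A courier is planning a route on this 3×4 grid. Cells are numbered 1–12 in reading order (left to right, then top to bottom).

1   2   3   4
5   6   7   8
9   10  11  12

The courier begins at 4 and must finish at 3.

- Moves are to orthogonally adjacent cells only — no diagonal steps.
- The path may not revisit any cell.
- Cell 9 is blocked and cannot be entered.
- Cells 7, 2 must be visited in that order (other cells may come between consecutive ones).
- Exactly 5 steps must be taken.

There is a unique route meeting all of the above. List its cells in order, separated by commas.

The waypoints must appear in the order 7, 2, with no cell reused.
Route from 4: down to 8, 2× left (reaching 6), up to 2, right to 3 — 5 moves in all.
Check: order respected (7 at step 2, 2 at step 4); 5 moves as required.

4, 8, 7, 6, 2, 3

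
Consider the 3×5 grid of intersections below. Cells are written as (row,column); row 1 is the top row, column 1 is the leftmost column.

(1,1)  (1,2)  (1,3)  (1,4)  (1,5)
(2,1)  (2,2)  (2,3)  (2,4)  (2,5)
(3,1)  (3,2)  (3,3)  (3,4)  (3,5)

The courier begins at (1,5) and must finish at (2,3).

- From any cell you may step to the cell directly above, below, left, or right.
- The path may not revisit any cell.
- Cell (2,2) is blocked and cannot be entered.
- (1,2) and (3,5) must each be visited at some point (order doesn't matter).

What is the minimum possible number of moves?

Any route passes through (1,2) and (3,5) in some order between (1,5) and (2,3). Summing Manhattan distances along each leg and taking the cheapest ordering ((1,5) → (3,5) → (1,2) → (2,3)) gives a lower bound of 2 + 5 + 2 = 9 moves.
The shortest route satisfying every rule uses 11 moves: (1,5) → (2,5) → (3,5) → (3,4) → (3,3) → (3,2) → (3,1) → (2,1) → (1,1) → (1,2) → (1,3) → (2,3).
The no-revisit rule (legs can't share cells) pushes the minimum above the 9-move bound; an exhaustive check rules out every length from 9 to 10, leaving 11 as the minimum.

11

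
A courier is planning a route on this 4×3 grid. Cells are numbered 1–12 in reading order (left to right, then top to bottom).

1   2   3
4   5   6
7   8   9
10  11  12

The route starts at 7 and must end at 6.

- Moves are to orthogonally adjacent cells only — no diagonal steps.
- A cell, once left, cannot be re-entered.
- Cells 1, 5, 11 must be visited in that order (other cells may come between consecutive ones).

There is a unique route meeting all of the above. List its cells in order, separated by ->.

The waypoints must appear in the order 1, 5, 11, with no cell reused.
Route from 7: 2× up (reaching 1), right to 2, 3× down (reaching 11), right to 12, 2× up (reaching 6) — 9 moves in all.
Check: order respected (1 at step 2, 5 at step 4, 11 at step 6).

7 -> 4 -> 1 -> 2 -> 5 -> 8 -> 11 -> 12 -> 9 -> 6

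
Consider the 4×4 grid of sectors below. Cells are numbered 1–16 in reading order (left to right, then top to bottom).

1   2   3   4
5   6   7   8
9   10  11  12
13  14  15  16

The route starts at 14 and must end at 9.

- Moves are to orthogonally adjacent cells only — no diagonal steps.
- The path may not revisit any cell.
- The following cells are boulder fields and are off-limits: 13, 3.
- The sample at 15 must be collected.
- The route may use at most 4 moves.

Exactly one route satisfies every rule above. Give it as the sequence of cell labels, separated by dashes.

14 - 15 - 11 - 10 - 9

Any route must reach 15 and still end at 9 within 4 moves, so the order of the required stops is forced.
Route from 14: right to 15, up to 11, 2× left (reaching 9) — 4 moves in all.
Check: all required cells visited; 4 ≤ 4 moves.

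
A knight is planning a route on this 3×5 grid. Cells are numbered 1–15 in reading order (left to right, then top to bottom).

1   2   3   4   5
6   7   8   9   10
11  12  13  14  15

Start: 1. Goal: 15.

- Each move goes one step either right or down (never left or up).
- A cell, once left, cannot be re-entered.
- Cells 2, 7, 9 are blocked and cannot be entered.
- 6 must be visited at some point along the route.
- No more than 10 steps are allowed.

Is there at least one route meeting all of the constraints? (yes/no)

yes

One route that works: 1 → 6 → 11 → 12 → 13 → 14 → 15.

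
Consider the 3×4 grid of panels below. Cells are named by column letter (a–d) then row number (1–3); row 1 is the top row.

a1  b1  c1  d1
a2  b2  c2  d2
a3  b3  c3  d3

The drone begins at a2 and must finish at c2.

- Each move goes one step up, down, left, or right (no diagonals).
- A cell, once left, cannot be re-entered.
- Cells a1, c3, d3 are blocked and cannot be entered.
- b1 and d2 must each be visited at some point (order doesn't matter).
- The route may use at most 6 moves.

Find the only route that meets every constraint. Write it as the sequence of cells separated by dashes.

a2 - b2 - b1 - c1 - d1 - d2 - c2

Any route must reach b1 and d2 and still end at c2 within 6 moves, so the order of the required stops is forced.
Route from a2: right 1 to b2, up 1 to b1, right 2 to d1, down 1 to d2, left 1 to c2 — 6 moves in all.
Check: all required cells visited; 6 ≤ 6 moves.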